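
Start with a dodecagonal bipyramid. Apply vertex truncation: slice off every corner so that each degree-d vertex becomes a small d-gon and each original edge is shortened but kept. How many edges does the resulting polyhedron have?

The base solid has V = 14, E = 36, F = 24.
Truncation replaces each original edge-end by a new vertex, so V′ = 2E = 72.
Each original edge survives, and each old vertex of degree d contributes d new edges; summing degrees gives Σd = 2E, so E′ = E + 2E = 3E = 108.
Each original face survives and each original vertex becomes one new face: F′ = F + V = 38.

108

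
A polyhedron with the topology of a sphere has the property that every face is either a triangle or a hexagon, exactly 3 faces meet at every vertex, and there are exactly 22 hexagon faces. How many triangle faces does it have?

4

Let x be the number of triangles; then F = 22 + x.
Edge–face incidences: 2E = 6·22 + 3·x = 132 + 3x.
Every vertex has degree 3, so 3V = 2E.
Euler: V − E + F = 2 ⇒ (2E)/3 − E + (22 + x) = 2.
Multiply by 6: 2·(2E) − 3·(2E) + 6·(22 + x) = 12, i.e. 132 + 6x − (132 + 3x) = 12.
Collecting terms: 3x = 12, so x = 4.
Then 2E = 132 + 3·4 = 144, so E = 72, V = 2E/3 = 48, F = 22 + 4 = 26.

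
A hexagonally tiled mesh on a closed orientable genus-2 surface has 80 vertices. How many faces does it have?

χ = 2 − 2·2 = -2, and every face is a hexagon so 6F = 2E.
V − E + F = -2 with E = 6F/2 gives 80 − (6/2 − 1)·F = -2, so F = 41 and E = 123.

41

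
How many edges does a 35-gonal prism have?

A prism on an n-gon has two n-gon bases and n rectangular sides: V = 2·35 = 70, E = 3·35 = 105, F = 35 + 2 = 37.

105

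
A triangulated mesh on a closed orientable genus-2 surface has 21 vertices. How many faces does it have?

46

χ = 2 − 2·2 = -2, and every face is a triangle so 3F = 2E.
V − E + F = -2 with E = 3F/2 gives 21 − (3/2 − 1)·F = -2, so F = 46 and E = 69.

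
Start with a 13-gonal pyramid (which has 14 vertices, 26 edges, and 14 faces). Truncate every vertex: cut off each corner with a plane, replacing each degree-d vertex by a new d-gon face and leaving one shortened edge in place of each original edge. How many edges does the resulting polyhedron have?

78

Truncation replaces each original edge-end by a new vertex, so V′ = 2E = 52.
Each original edge survives, and each old vertex of degree d contributes d new edges; summing degrees gives Σd = 2E, so E′ = E + 2E = 3E = 78.
Each original face survives and each original vertex becomes one new face: F′ = F + V = 28.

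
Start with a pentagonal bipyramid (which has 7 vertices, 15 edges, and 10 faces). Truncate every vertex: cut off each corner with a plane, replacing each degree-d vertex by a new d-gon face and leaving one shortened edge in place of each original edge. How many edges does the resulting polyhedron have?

Truncation replaces each original edge-end by a new vertex, so V′ = 2E = 30.
Each original edge survives, and each old vertex of degree d contributes d new edges; summing degrees gives Σd = 2E, so E′ = E + 2E = 3E = 45.
Each original face survives and each original vertex becomes one new face: F′ = F + V = 17.

45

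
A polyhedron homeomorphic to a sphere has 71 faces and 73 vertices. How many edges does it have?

Here V − E + F = 2.
E = V + F − (2) = 73 + 71 − (2) = 142.

142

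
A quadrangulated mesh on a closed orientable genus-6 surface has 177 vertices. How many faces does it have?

187

χ = 2 − 2·6 = -10, and every face is a square so 4F = 2E.
V − E + F = -10 with E = 4F/2 gives 177 − (4/2 − 1)·F = -10, so F = 187 and E = 374.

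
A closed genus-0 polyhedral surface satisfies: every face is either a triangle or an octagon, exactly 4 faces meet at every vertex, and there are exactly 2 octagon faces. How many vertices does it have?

Let x be the number of triangles; then F = 2 + x.
Edge–face incidences: 2E = 8·2 + 3·x = 16 + 3x.
Every vertex has degree 4, so 4V = 2E.
Euler: V − E + F = 2 ⇒ (2E)/4 − E + (2 + x) = 2.
Multiply by 8: 2·(2E) − 4·(2E) + 8·(2 + x) = 16, i.e. 16 + 8x − 2·(16 + 3x) = 16.
Collecting terms: 2x − 16 = 16, so 2x = 32, so x = 16.
Then 2E = 16 + 3·16 = 64, so E = 32, V = 2E/4 = 16, F = 2 + 16 = 18.

16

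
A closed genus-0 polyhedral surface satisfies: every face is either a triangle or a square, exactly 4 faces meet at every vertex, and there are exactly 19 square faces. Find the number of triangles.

8

Let x be the number of triangles; then F = 19 + x.
Edge–face incidences: 2E = 4·19 + 3·x = 76 + 3x.
Every vertex has degree 4, so 4V = 2E.
Euler: V − E + F = 2 ⇒ (2E)/4 − E + (19 + x) = 2.
Multiply by 8: 2·(2E) − 4·(2E) + 8·(19 + x) = 16, i.e. 152 + 8x − 2·(76 + 3x) = 16.
Collecting terms: 2x = 16, so x = 8.
Then 2E = 76 + 3·8 = 100, so E = 50, V = 2E/4 = 25, F = 19 + 8 = 27.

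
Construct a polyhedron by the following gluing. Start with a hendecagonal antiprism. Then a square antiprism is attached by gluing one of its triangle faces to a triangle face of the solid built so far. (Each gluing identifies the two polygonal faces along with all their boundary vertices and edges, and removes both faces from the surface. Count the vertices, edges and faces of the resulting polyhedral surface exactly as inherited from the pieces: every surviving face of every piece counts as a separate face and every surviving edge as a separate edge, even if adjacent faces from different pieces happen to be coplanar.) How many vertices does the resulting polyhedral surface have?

A hendecagonal antiprism: V=22, E=44, F=24.
Attach a square antiprism (V=8, E=16, F=10) along a 3-gon: merge 3 vertices and 3 edges, delete both glued faces → V=27, E=57, F=32.
Check: V − E + F = 27 − 57 + 32 = 2.

27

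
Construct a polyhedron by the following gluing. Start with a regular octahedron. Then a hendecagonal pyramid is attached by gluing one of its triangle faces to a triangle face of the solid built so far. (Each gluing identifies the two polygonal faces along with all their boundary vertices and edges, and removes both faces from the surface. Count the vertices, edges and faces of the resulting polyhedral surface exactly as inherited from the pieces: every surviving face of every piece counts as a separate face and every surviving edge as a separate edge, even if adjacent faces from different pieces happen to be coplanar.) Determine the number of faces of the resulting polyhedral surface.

A regular octahedron: V=6, E=12, F=8.
Attach a hendecagonal pyramid (V=12, E=22, F=12) along a 3-gon: merge 3 vertices and 3 edges, delete both glued faces → V=15, E=31, F=18.
Check: V − E + F = 15 − 31 + 18 = 2.

18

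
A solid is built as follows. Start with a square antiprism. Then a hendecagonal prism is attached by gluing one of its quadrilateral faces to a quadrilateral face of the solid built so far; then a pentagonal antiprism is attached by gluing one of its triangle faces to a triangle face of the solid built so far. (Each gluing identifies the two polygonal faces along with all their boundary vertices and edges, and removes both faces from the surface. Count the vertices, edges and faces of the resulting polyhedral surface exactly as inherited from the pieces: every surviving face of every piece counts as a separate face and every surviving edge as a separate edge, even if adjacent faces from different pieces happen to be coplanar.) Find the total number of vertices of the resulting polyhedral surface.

33

A square antiprism: V=8, E=16, F=10.
Attach a hendecagonal prism (V=22, E=33, F=13) along a 4-gon: merge 4 vertices and 4 edges, delete both glued faces → V=26, E=45, F=21.
Attach a pentagonal antiprism (V=10, E=20, F=12) along a 3-gon: merge 3 vertices and 3 edges, delete both glued faces → V=33, E=62, F=31.
Check: V − E + F = 33 − 62 + 31 = 2.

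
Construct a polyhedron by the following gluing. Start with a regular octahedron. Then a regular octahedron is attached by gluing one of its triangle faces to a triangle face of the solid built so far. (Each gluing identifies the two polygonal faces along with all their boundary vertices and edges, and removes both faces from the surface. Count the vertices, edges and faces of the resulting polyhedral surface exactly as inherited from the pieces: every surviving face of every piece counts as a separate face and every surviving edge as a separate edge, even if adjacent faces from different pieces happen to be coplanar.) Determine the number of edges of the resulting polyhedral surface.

21

A regular octahedron: V=6, E=12, F=8.
Attach a regular octahedron (V=6, E=12, F=8) along a 3-gon: merge 3 vertices and 3 edges, delete both glued faces → V=9, E=21, F=14.
Check: V − E + F = 9 − 21 + 14 = 2.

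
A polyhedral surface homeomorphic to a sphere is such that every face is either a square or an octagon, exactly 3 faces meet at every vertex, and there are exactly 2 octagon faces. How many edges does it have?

24

Let x be the number of squares; then F = 2 + x.
Edge–face incidences: 2E = 8·2 + 4·x = 16 + 4x.
Every vertex has degree 3, so 3V = 2E.
Euler: V − E + F = 2 ⇒ (2E)/3 − E + (2 + x) = 2.
Multiply by 6: 2·(2E) − 3·(2E) + 6·(2 + x) = 12, i.e. 12 + 6x − (16 + 4x) = 12.
Collecting terms: 2x − 4 = 12, so 2x = 16, so x = 8.
Then 2E = 16 + 4·8 = 48, so E = 24, V = 2E/3 = 16, F = 2 + 8 = 10.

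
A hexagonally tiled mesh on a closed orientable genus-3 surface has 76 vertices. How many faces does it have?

40

χ = 2 − 2·3 = -4, and every face is a hexagon so 6F = 2E.
V − E + F = -4 with E = 6F/2 gives 76 − (6/2 − 1)·F = -4, so F = 40 and E = 120.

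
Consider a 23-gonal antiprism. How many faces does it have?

An antiprism on an n-gon has two n-gon caps and 2n triangles: V = 2·23 = 46, E = 4·23 = 92, F = 2·23 + 2 = 48.

48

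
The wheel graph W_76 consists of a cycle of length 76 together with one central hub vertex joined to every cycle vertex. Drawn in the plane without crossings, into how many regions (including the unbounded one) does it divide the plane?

77

W_76 has V = 76 + 1 = 77 vertices and E = 2·76 = 152 edges.
By Euler's formula F = 2 − V + E = 2 − 77 + 152 = 77.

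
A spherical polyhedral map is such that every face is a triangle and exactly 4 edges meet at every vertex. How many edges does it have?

Each face has 3 edges and each edge borders two faces, so 2E = 3F.
Each vertex has degree 4, so 4V = 2E and hence V = 3F/4.
Euler: V − E + F = 2 ⇒ (3F/4) − (3F/2) + F = 2.
Multiply by 8: (6 − 12 + 8)F = 16, i.e. 2F = 16.
So F = 8, E = 3·8/2 = 12, V = 3·8/4 = 6.

12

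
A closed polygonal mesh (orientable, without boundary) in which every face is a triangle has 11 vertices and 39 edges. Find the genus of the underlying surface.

2

Every face is a triangle and each edge borders two faces, so 3F = 2·39, giving F = 26.
χ = V − E + F = 11 − 39 + 26 = -2.
For a closed orientable surface χ = 2 − 2g, so g = (2 − (-2))/2 = 2.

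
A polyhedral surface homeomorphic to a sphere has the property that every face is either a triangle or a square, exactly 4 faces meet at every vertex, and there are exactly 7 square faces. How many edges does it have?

Let x be the number of triangles; then F = 7 + x.
Edge–face incidences: 2E = 4·7 + 3·x = 28 + 3x.
Every vertex has degree 4, so 4V = 2E.
Euler: V − E + F = 2 ⇒ (2E)/4 − E + (7 + x) = 2.
Multiply by 8: 2·(2E) − 4·(2E) + 8·(7 + x) = 16, i.e. 56 + 8x − 2·(28 + 3x) = 16.
Collecting terms: 2x = 16, so x = 8.
Then 2E = 28 + 3·8 = 52, so E = 26, V = 2E/4 = 13, F = 7 + 8 = 15.

26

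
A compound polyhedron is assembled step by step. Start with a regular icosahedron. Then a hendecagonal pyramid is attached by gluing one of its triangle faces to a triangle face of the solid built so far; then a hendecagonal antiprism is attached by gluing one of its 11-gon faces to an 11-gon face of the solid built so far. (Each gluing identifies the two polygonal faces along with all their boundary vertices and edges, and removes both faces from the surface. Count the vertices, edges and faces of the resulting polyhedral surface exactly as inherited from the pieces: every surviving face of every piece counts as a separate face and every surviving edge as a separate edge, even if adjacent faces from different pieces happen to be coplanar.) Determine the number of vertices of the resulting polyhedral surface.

A regular icosahedron: V=12, E=30, F=20.
Attach a hendecagonal pyramid (V=12, E=22, F=12) along a 3-gon: merge 3 vertices and 3 edges, delete both glued faces → V=21, E=49, F=30.
Attach a hendecagonal antiprism (V=22, E=44, F=24) along an 11-gon: merge 11 vertices and 11 edges, delete both glued faces → V=32, E=82, F=52.
Check: V − E + F = 32 − 82 + 52 = 2.

32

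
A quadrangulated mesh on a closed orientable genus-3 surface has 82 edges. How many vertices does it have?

37

χ = 2 − 2·3 = -4, and every face is a square so 4F = 2E.
F = 2E/4 = 41. Then V = -4 + E − F = -4 + 82 − 41 = 37.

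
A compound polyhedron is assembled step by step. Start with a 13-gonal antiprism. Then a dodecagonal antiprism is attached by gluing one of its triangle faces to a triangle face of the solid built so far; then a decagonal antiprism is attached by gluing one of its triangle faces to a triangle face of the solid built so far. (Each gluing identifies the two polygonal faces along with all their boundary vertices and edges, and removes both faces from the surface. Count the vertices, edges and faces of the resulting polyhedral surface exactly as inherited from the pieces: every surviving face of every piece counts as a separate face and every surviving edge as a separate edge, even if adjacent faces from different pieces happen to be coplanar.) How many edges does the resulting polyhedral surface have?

134

A 13-gonal antiprism: V=26, E=52, F=28.
Attach a dodecagonal antiprism (V=24, E=48, F=26) along a 3-gon: merge 3 vertices and 3 edges, delete both glued faces → V=47, E=97, F=52.
Attach a decagonal antiprism (V=20, E=40, F=22) along a 3-gon: merge 3 vertices and 3 edges, delete both glued faces → V=64, E=134, F=72.
Check: V − E + F = 64 − 134 + 72 = 2.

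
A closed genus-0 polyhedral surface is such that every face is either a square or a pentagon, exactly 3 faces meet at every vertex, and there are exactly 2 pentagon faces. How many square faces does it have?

Let x be the number of squares; then F = 2 + x.
Edge–face incidences: 2E = 5·2 + 4·x = 10 + 4x.
Every vertex has degree 3, so 3V = 2E.
Euler: V − E + F = 2 ⇒ (2E)/3 − E + (2 + x) = 2.
Multiply by 6: 2·(2E) − 3·(2E) + 6·(2 + x) = 12, i.e. 12 + 6x − (10 + 4x) = 12.
Collecting terms: 2x + 2 = 12, so 2x = 10, so x = 5.
Then 2E = 10 + 4·5 = 30, so E = 15, V = 2E/3 = 10, F = 2 + 5 = 7.

5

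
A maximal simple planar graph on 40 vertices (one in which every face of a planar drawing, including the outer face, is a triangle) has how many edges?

114

In a plane triangulation 3F = 2E and V − E + F = 2, so E = 3V − 6 = 3·40 − 6 = 114.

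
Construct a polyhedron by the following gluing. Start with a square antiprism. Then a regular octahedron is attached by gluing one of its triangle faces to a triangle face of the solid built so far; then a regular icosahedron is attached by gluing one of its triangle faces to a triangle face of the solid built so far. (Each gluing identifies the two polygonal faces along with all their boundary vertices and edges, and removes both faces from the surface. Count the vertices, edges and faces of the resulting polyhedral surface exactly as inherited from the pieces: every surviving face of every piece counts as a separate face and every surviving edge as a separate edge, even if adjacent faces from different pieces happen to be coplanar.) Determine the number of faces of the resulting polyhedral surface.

34

A square antiprism: V=8, E=16, F=10.
Attach a regular octahedron (V=6, E=12, F=8) along a 3-gon: merge 3 vertices and 3 edges, delete both glued faces → V=11, E=25, F=16.
Attach a regular icosahedron (V=12, E=30, F=20) along a 3-gon: merge 3 vertices and 3 edges, delete both glued faces → V=20, E=52, F=34.
Check: V − E + F = 20 − 52 + 34 = 2.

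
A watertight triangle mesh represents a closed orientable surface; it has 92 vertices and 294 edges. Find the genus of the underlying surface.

Every face is a triangle and each edge borders two faces, so 3F = 2·294, giving F = 196.
χ = V − E + F = 92 − 294 + 196 = -6.
For a closed orientable surface χ = 2 − 2g, so g = (2 − (-6))/2 = 4.

4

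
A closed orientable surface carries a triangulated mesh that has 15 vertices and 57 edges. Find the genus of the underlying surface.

3

Every face is a triangle and each edge borders two faces, so 3F = 2·57, giving F = 38.
χ = V − E + F = 15 − 57 + 38 = -4.
For a closed orientable surface χ = 2 − 2g, so g = (2 − (-4))/2 = 3.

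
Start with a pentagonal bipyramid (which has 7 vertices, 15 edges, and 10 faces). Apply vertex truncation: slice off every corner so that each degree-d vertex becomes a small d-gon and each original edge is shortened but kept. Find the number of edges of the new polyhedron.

45

Truncation replaces each original edge-end by a new vertex, so V′ = 2E = 30.
Each original edge survives, and each old vertex of degree d contributes d new edges; summing degrees gives Σd = 2E, so E′ = E + 2E = 3E = 45.
Each original face survives and each original vertex becomes one new face: F′ = F + V = 17.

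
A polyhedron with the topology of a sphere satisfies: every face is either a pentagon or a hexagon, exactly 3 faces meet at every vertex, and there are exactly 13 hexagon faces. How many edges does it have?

69

Let x be the number of pentagons; then F = 13 + x.
Edge–face incidences: 2E = 6·13 + 5·x = 78 + 5x.
Every vertex has degree 3, so 3V = 2E.
Euler: V − E + F = 2 ⇒ (2E)/3 − E + (13 + x) = 2.
Multiply by 6: 2·(2E) − 3·(2E) + 6·(13 + x) = 12, i.e. 78 + 6x − (78 + 5x) = 12.
Collecting terms: x = 12.
Then 2E = 78 + 5·12 = 138, so E = 69, V = 2E/3 = 46, F = 13 + 12 = 25.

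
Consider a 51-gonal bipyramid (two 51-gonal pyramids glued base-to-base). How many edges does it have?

A bipyramid over an n-gon has 2n triangular faces and n + 2 vertices: V = 51 + 2 = 53, E = 3·51 = 153, F = 2·51 = 102.

153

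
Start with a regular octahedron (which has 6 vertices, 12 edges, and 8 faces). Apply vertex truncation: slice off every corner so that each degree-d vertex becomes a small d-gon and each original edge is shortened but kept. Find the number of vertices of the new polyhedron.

Truncation replaces each original edge-end by a new vertex, so V′ = 2E = 24.
Each original edge survives, and each old vertex of degree d contributes d new edges; summing degrees gives Σd = 2E, so E′ = E + 2E = 3E = 36.
Each original face survives and each original vertex becomes one new face: F′ = F + V = 14.

24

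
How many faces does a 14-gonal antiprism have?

An antiprism on an n-gon has two n-gon caps and 2n triangles: V = 2·14 = 28, E = 4·14 = 56, F = 2·14 + 2 = 30.
Check: V − E + F = 28 − 56 + 30 = 2.

30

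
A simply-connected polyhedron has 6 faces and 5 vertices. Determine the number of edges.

9

Here V − E + F = 2.
E = V + F − (2) = 5 + 6 − (2) = 9.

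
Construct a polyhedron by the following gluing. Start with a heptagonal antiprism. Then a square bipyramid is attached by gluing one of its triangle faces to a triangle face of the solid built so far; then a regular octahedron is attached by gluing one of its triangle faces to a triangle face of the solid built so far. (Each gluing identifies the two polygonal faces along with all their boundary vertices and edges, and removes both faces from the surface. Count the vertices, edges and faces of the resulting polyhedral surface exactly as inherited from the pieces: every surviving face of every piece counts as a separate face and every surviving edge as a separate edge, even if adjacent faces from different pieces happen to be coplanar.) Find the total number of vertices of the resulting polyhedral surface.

20

A heptagonal antiprism: V=14, E=28, F=16.
Attach a square bipyramid (V=6, E=12, F=8) along a 3-gon: merge 3 vertices and 3 edges, delete both glued faces → V=17, E=37, F=22.
Attach a regular octahedron (V=6, E=12, F=8) along a 3-gon: merge 3 vertices and 3 edges, delete both glued faces → V=20, E=46, F=28.
Check: V − E + F = 20 − 46 + 28 = 2.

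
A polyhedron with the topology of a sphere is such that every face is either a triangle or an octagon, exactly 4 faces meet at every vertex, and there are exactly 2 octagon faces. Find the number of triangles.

Let x be the number of triangles; then F = 2 + x.
Edge–face incidences: 2E = 8·2 + 3·x = 16 + 3x.
Every vertex has degree 4, so 4V = 2E.
Euler: V − E + F = 2 ⇒ (2E)/4 − E + (2 + x) = 2.
Multiply by 8: 2·(2E) − 4·(2E) + 8·(2 + x) = 16, i.e. 16 + 8x − 2·(16 + 3x) = 16.
Collecting terms: 2x − 16 = 16, so 2x = 32, so x = 16.
Then 2E = 16 + 3·16 = 64, so E = 32, V = 2E/4 = 16, F = 2 + 16 = 18.

16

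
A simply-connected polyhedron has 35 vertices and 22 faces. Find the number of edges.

55

Here V − E + F = 2.
E = V + F − (2) = 35 + 22 − (2) = 55.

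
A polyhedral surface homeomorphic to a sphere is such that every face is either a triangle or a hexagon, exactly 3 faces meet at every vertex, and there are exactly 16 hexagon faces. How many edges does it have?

54

Let x be the number of triangles; then F = 16 + x.
Edge–face incidences: 2E = 6·16 + 3·x = 96 + 3x.
Every vertex has degree 3, so 3V = 2E.
Euler: V − E + F = 2 ⇒ (2E)/3 − E + (16 + x) = 2.
Multiply by 6: 2·(2E) − 3·(2E) + 6·(16 + x) = 12, i.e. 96 + 6x − (96 + 3x) = 12.
Collecting terms: 3x = 12, so x = 4.
Then 2E = 96 + 3·4 = 108, so E = 54, V = 2E/3 = 36, F = 16 + 4 = 20.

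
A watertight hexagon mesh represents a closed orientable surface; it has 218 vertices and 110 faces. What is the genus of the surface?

Every face is a hexagon, so 2E = 6·110 = 660, giving E = 330.
χ = V − E + F = 218 − 330 + 110 = -2.
For a closed orientable surface χ = 2 − 2g, so g = (2 − (-2))/2 = 2.

2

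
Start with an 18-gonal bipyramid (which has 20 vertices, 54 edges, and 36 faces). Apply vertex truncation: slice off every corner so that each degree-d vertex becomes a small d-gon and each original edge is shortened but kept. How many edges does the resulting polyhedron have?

Truncation replaces each original edge-end by a new vertex, so V′ = 2E = 108.
Each original edge survives, and each old vertex of degree d contributes d new edges; summing degrees gives Σd = 2E, so E′ = E + 2E = 3E = 162.
Each original face survives and each original vertex becomes one new face: F′ = F + V = 56.

162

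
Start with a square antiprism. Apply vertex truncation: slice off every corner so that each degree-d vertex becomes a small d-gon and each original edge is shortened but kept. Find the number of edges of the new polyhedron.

The base solid has V = 8, E = 16, F = 10.
Truncation replaces each original edge-end by a new vertex, so V′ = 2E = 32.
Each original edge survives, and each old vertex of degree d contributes d new edges; summing degrees gives Σd = 2E, so E′ = E + 2E = 3E = 48.
Each original face survives and each original vertex becomes one new face: F′ = F + V = 18.

48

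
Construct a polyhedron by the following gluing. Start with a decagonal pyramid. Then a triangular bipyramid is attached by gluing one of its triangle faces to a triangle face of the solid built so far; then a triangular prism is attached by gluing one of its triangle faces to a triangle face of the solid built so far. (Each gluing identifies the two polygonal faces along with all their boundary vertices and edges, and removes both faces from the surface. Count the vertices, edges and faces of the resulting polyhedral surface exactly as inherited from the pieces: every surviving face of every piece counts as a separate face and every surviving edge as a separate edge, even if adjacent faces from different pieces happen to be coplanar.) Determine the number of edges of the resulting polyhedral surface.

A decagonal pyramid: V=11, E=20, F=11.
Attach a triangular bipyramid (V=5, E=9, F=6) along a 3-gon: merge 3 vertices and 3 edges, delete both glued faces → V=13, E=26, F=15.
Attach a triangular prism (V=6, E=9, F=5) along a 3-gon: merge 3 vertices and 3 edges, delete both glued faces → V=16, E=32, F=18.
Check: V − E + F = 16 − 32 + 18 = 2.

32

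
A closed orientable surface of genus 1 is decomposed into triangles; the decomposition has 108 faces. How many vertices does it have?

χ = 2 − 2·1 = 0, and every face is a triangle so 3F = 2E.
E = 3·108/2 = 162. Then V = 0 + E − F = 0 + 162 − 108 = 54.

54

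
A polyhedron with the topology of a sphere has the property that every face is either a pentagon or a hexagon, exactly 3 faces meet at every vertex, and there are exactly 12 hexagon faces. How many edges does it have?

66

Let x be the number of pentagons; then F = 12 + x.
Edge–face incidences: 2E = 6·12 + 5·x = 72 + 5x.
Every vertex has degree 3, so 3V = 2E.
Euler: V − E + F = 2 ⇒ (2E)/3 − E + (12 + x) = 2.
Multiply by 6: 2·(2E) − 3·(2E) + 6·(12 + x) = 12, i.e. 72 + 6x − (72 + 5x) = 12.
Collecting terms: x = 12.
Then 2E = 72 + 5·12 = 132, so E = 66, V = 2E/3 = 44, F = 12 + 12 = 24.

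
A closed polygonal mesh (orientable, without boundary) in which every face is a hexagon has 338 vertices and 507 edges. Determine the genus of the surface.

Every face is a hexagon and each edge borders two faces, so 6F = 2·507, giving F = 169.
χ = V − E + F = 338 − 507 + 169 = 0.
For a closed orientable surface χ = 2 − 2g, so g = (2 − (0))/2 = 1.

1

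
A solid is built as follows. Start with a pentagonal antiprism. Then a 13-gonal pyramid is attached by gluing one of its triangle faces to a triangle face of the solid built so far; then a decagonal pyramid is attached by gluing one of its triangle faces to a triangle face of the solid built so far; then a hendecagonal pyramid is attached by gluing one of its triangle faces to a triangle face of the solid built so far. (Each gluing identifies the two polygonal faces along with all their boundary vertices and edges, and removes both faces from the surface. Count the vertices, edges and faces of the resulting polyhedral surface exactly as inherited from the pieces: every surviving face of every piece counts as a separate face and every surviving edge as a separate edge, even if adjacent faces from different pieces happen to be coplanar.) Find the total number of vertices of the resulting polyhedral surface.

A pentagonal antiprism: V=10, E=20, F=12.
Attach a 13-gonal pyramid (V=14, E=26, F=14) along a 3-gon: merge 3 vertices and 3 edges, delete both glued faces → V=21, E=43, F=24.
Attach a decagonal pyramid (V=11, E=20, F=11) along a 3-gon: merge 3 vertices and 3 edges, delete both glued faces → V=29, E=60, F=33.
Attach a hendecagonal pyramid (V=12, E=22, F=12) along a 3-gon: merge 3 vertices and 3 edges, delete both glued faces → V=38, E=79, F=43.
Check: V − E + F = 38 − 79 + 43 = 2.

38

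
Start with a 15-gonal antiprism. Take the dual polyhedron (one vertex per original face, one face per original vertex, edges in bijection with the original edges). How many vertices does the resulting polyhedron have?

32

The base solid has V = 30, E = 60, F = 32.
The dual swaps V and F and preserves E: V′ = F = 32, E′ = E = 60, F′ = V = 30.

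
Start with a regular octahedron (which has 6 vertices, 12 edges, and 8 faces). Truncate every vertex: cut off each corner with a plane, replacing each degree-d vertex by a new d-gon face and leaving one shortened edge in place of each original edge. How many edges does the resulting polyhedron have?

Truncation replaces each original edge-end by a new vertex, so V′ = 2E = 24.
Each original edge survives, and each old vertex of degree d contributes d new edges; summing degrees gives Σd = 2E, so E′ = E + 2E = 3E = 36.
Each original face survives and each original vertex becomes one new face: F′ = F + V = 14.

36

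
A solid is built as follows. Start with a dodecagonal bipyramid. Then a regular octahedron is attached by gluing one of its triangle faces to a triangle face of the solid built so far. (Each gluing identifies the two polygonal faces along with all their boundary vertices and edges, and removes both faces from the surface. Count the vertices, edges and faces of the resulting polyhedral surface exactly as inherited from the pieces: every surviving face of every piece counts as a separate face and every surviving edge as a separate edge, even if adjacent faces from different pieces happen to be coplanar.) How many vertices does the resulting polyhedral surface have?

A dodecagonal bipyramid: V=14, E=36, F=24.
Attach a regular octahedron (V=6, E=12, F=8) along a 3-gon: merge 3 vertices and 3 edges, delete both glued faces → V=17, E=45, F=30.
Check: V − E + F = 17 − 45 + 30 = 2.

17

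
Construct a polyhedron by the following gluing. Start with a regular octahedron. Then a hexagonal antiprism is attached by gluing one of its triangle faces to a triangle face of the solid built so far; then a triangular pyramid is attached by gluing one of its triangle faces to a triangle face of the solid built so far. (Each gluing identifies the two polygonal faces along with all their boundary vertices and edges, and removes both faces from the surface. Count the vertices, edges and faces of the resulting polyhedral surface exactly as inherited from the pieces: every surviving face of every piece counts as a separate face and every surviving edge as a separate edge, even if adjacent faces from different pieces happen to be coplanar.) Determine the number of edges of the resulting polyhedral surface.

A regular octahedron: V=6, E=12, F=8.
Attach a hexagonal antiprism (V=12, E=24, F=14) along a 3-gon: merge 3 vertices and 3 edges, delete both glued faces → V=15, E=33, F=20.
Attach a triangular pyramid (V=4, E=6, F=4) along a 3-gon: merge 3 vertices and 3 edges, delete both glued faces → V=16, E=36, F=22.
Check: V − E + F = 16 − 36 + 22 = 2.

36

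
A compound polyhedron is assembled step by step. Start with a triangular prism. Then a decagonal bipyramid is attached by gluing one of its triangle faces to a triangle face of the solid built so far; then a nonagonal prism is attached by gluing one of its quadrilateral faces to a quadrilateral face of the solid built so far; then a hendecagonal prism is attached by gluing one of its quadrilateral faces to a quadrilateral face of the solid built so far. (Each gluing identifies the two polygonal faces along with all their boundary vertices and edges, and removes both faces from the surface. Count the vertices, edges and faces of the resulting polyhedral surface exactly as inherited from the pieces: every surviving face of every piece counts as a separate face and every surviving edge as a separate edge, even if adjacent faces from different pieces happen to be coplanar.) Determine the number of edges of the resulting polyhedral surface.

A triangular prism: V=6, E=9, F=5.
Attach a decagonal bipyramid (V=12, E=30, F=20) along a 3-gon: merge 3 vertices and 3 edges, delete both glued faces → V=15, E=36, F=23.
Attach a nonagonal prism (V=18, E=27, F=11) along a 4-gon: merge 4 vertices and 4 edges, delete both glued faces → V=29, E=59, F=32.
Attach a hendecagonal prism (V=22, E=33, F=13) along a 4-gon: merge 4 vertices and 4 edges, delete both glued faces → V=47, E=88, F=43.
Check: V − E + F = 47 − 88 + 43 = 2.

88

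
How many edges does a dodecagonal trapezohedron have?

The n-trapezohedron (dual of the n-antiprism) has V = 2·12 + 2 = 26, E = 4·12 = 48, F = 2·12 = 24.
Check: V − E + F = 26 − 48 + 24 = 2.

48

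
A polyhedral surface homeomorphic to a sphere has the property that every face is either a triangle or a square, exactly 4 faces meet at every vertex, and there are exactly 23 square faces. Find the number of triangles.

8

Let x be the number of triangles; then F = 23 + x.
Edge–face incidences: 2E = 4·23 + 3·x = 92 + 3x.
Every vertex has degree 4, so 4V = 2E.
Euler: V − E + F = 2 ⇒ (2E)/4 − E + (23 + x) = 2.
Multiply by 8: 2·(2E) − 4·(2E) + 8·(23 + x) = 16, i.e. 184 + 8x − 2·(92 + 3x) = 16.
Collecting terms: 2x = 16, so x = 8.
Then 2E = 92 + 3·8 = 116, so E = 58, V = 2E/4 = 29, F = 23 + 8 = 31.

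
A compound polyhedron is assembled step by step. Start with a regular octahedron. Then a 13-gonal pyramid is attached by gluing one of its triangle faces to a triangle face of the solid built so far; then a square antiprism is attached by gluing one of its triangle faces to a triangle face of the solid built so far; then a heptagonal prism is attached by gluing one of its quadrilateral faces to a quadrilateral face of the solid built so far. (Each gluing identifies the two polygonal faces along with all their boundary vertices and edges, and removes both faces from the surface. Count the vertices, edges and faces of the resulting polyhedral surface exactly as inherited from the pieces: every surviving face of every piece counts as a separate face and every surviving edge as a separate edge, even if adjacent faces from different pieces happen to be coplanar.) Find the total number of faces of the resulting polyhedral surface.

35

A regular octahedron: V=6, E=12, F=8.
Attach a 13-gonal pyramid (V=14, E=26, F=14) along a 3-gon: merge 3 vertices and 3 edges, delete both glued faces → V=17, E=35, F=20.
Attach a square antiprism (V=8, E=16, F=10) along a 3-gon: merge 3 vertices and 3 edges, delete both glued faces → V=22, E=48, F=28.
Attach a heptagonal prism (V=14, E=21, F=9) along a 4-gon: merge 4 vertices and 4 edges, delete both glued faces → V=32, E=65, F=35.
Check: V − E + F = 32 − 65 + 35 = 2.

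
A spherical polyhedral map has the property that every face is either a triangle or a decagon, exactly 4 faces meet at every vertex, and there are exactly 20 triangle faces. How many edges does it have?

Let x be the number of decagons; then F = 20 + x.
Edge–face incidences: 2E = 3·20 + 10·x = 60 + 10x.
Every vertex has degree 4, so 4V = 2E.
Euler: V − E + F = 2 ⇒ (2E)/4 − E + (20 + x) = 2.
Multiply by 8: 2·(2E) − 4·(2E) + 8·(20 + x) = 16, i.e. 160 + 8x − 2·(60 + 10x) = 16.
Collecting terms: −12x + 40 = 16, so −12x = −24, so x = 2.
Then 2E = 60 + 10·2 = 80, so E = 40, V = 2E/4 = 20, F = 20 + 2 = 22.

40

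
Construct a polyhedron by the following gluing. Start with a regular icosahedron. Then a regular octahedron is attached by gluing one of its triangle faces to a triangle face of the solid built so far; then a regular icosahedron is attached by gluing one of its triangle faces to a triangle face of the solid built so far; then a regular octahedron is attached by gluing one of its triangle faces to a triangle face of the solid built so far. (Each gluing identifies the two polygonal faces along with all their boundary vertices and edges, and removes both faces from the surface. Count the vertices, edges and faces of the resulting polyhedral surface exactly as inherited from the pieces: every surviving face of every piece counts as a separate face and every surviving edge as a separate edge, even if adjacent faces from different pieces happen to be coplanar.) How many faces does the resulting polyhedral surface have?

A regular icosahedron: V=12, E=30, F=20.
Attach a regular octahedron (V=6, E=12, F=8) along a 3-gon: merge 3 vertices and 3 edges, delete both glued faces → V=15, E=39, F=26.
Attach a regular icosahedron (V=12, E=30, F=20) along a 3-gon: merge 3 vertices and 3 edges, delete both glued faces → V=24, E=66, F=44.
Attach a regular octahedron (V=6, E=12, F=8) along a 3-gon: merge 3 vertices and 3 edges, delete both glued faces → V=27, E=75, F=50.
Check: V − E + F = 27 − 75 + 50 = 2.

50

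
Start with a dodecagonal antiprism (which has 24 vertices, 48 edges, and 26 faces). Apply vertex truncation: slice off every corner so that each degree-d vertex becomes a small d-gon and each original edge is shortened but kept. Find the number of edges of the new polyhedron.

144

Truncation replaces each original edge-end by a new vertex, so V′ = 2E = 96.
Each original edge survives, and each old vertex of degree d contributes d new edges; summing degrees gives Σd = 2E, so E′ = E + 2E = 3E = 144.
Each original face survives and each original vertex becomes one new face: F′ = F + V = 50.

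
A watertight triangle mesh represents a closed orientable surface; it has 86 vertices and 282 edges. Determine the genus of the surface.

5

Every face is a triangle and each edge borders two faces, so 3F = 2·282, giving F = 188.
χ = V − E + F = 86 − 282 + 188 = -8.
For a closed orientable surface χ = 2 − 2g, so g = (2 − (-8))/2 = 5.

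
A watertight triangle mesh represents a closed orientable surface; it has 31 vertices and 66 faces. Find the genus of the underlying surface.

Every face is a triangle, so 2E = 3·66 = 198, giving E = 99.
χ = V − E + F = 31 − 99 + 66 = -2.
For a closed orientable surface χ = 2 − 2g, so g = (2 − (-2))/2 = 2.

2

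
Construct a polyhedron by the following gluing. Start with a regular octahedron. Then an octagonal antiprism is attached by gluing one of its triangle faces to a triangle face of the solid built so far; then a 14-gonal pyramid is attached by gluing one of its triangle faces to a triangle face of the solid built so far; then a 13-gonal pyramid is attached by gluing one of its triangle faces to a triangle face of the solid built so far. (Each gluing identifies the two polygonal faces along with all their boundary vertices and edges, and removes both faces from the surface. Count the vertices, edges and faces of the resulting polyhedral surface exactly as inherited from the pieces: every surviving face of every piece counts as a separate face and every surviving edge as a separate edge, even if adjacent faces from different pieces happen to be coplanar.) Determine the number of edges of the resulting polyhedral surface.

89

A regular octahedron: V=6, E=12, F=8.
Attach an octagonal antiprism (V=16, E=32, F=18) along a 3-gon: merge 3 vertices and 3 edges, delete both glued faces → V=19, E=41, F=24.
Attach a 14-gonal pyramid (V=15, E=28, F=15) along a 3-gon: merge 3 vertices and 3 edges, delete both glued faces → V=31, E=66, F=37.
Attach a 13-gonal pyramid (V=14, E=26, F=14) along a 3-gon: merge 3 vertices and 3 edges, delete both glued faces → V=42, E=89, F=49.
Check: V − E + F = 42 − 89 + 49 = 2.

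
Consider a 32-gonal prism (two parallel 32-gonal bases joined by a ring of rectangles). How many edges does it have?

A prism on an n-gon has two n-gon bases and n rectangular sides: V = 2·32 = 64, E = 3·32 = 96, F = 32 + 2 = 34.

96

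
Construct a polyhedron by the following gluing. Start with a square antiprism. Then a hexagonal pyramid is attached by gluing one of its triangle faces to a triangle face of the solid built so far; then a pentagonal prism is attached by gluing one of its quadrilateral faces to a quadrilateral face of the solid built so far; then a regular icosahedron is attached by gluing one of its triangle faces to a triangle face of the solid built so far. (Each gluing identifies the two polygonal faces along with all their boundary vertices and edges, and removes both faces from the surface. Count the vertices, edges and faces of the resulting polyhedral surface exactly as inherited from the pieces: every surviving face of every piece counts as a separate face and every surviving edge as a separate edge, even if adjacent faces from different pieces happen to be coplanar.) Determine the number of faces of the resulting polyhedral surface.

38

A square antiprism: V=8, E=16, F=10.
Attach a hexagonal pyramid (V=7, E=12, F=7) along a 3-gon: merge 3 vertices and 3 edges, delete both glued faces → V=12, E=25, F=15.
Attach a pentagonal prism (V=10, E=15, F=7) along a 4-gon: merge 4 vertices and 4 edges, delete both glued faces → V=18, E=36, F=20.
Attach a regular icosahedron (V=12, E=30, F=20) along a 3-gon: merge 3 vertices and 3 edges, delete both glued faces → V=27, E=63, F=38.
Check: V − E + F = 27 − 63 + 38 = 2.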